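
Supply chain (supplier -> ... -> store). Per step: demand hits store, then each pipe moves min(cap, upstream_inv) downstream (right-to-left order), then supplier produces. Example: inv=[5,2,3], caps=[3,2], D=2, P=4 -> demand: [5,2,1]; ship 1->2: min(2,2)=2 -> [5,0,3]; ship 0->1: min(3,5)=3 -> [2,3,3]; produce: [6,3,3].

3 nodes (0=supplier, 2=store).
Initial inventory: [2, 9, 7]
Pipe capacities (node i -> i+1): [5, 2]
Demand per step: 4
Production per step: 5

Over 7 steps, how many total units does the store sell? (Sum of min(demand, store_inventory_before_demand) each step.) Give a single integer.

Answer: 19

Derivation:
Step 1: sold=4 (running total=4) -> [5 9 5]
Step 2: sold=4 (running total=8) -> [5 12 3]
Step 3: sold=3 (running total=11) -> [5 15 2]
Step 4: sold=2 (running total=13) -> [5 18 2]
Step 5: sold=2 (running total=15) -> [5 21 2]
Step 6: sold=2 (running total=17) -> [5 24 2]
Step 7: sold=2 (running total=19) -> [5 27 2]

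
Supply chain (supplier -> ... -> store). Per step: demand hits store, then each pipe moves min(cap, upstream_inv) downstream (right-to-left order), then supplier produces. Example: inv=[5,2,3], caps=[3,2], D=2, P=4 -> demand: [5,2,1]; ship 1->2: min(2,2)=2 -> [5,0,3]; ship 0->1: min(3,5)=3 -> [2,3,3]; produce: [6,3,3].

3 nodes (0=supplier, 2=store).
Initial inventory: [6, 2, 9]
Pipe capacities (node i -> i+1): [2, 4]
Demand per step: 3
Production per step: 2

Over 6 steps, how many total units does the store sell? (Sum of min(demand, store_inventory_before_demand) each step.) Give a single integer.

Answer: 18

Derivation:
Step 1: sold=3 (running total=3) -> [6 2 8]
Step 2: sold=3 (running total=6) -> [6 2 7]
Step 3: sold=3 (running total=9) -> [6 2 6]
Step 4: sold=3 (running total=12) -> [6 2 5]
Step 5: sold=3 (running total=15) -> [6 2 4]
Step 6: sold=3 (running total=18) -> [6 2 3]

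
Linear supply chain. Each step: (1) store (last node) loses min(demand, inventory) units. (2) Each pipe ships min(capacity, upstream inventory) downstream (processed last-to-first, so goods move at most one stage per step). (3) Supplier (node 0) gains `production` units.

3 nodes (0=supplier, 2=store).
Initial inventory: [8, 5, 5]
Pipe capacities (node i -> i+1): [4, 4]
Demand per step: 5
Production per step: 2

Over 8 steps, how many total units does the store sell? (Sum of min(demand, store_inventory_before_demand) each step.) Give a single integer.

Answer: 28

Derivation:
Step 1: sold=5 (running total=5) -> [6 5 4]
Step 2: sold=4 (running total=9) -> [4 5 4]
Step 3: sold=4 (running total=13) -> [2 5 4]
Step 4: sold=4 (running total=17) -> [2 3 4]
Step 5: sold=4 (running total=21) -> [2 2 3]
Step 6: sold=3 (running total=24) -> [2 2 2]
Step 7: sold=2 (running total=26) -> [2 2 2]
Step 8: sold=2 (running total=28) -> [2 2 2]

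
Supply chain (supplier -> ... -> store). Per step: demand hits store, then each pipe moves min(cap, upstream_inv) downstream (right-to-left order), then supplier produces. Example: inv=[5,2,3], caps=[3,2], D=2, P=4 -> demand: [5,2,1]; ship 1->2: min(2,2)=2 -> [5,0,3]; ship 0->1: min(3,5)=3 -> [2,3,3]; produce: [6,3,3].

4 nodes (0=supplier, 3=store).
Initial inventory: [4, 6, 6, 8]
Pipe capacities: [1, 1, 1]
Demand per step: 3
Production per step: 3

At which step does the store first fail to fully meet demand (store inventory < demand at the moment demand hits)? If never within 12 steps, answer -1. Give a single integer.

Step 1: demand=3,sold=3 ship[2->3]=1 ship[1->2]=1 ship[0->1]=1 prod=3 -> [6 6 6 6]
Step 2: demand=3,sold=3 ship[2->3]=1 ship[1->2]=1 ship[0->1]=1 prod=3 -> [8 6 6 4]
Step 3: demand=3,sold=3 ship[2->3]=1 ship[1->2]=1 ship[0->1]=1 prod=3 -> [10 6 6 2]
Step 4: demand=3,sold=2 ship[2->3]=1 ship[1->2]=1 ship[0->1]=1 prod=3 -> [12 6 6 1]
Step 5: demand=3,sold=1 ship[2->3]=1 ship[1->2]=1 ship[0->1]=1 prod=3 -> [14 6 6 1]
Step 6: demand=3,sold=1 ship[2->3]=1 ship[1->2]=1 ship[0->1]=1 prod=3 -> [16 6 6 1]
Step 7: demand=3,sold=1 ship[2->3]=1 ship[1->2]=1 ship[0->1]=1 prod=3 -> [18 6 6 1]
Step 8: demand=3,sold=1 ship[2->3]=1 ship[1->2]=1 ship[0->1]=1 prod=3 -> [20 6 6 1]
Step 9: demand=3,sold=1 ship[2->3]=1 ship[1->2]=1 ship[0->1]=1 prod=3 -> [22 6 6 1]
Step 10: demand=3,sold=1 ship[2->3]=1 ship[1->2]=1 ship[0->1]=1 prod=3 -> [24 6 6 1]
Step 11: demand=3,sold=1 ship[2->3]=1 ship[1->2]=1 ship[0->1]=1 prod=3 -> [26 6 6 1]
Step 12: demand=3,sold=1 ship[2->3]=1 ship[1->2]=1 ship[0->1]=1 prod=3 -> [28 6 6 1]
First stockout at step 4

4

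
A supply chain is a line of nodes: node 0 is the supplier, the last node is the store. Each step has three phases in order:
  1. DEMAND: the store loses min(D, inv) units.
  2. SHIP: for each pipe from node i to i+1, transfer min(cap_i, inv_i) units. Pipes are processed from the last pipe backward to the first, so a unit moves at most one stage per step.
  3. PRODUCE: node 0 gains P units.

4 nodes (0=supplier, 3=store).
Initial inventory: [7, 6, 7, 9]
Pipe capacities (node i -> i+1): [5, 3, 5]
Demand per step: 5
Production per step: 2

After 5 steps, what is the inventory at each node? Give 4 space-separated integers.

Step 1: demand=5,sold=5 ship[2->3]=5 ship[1->2]=3 ship[0->1]=5 prod=2 -> inv=[4 8 5 9]
Step 2: demand=5,sold=5 ship[2->3]=5 ship[1->2]=3 ship[0->1]=4 prod=2 -> inv=[2 9 3 9]
Step 3: demand=5,sold=5 ship[2->3]=3 ship[1->2]=3 ship[0->1]=2 prod=2 -> inv=[2 8 3 7]
Step 4: demand=5,sold=5 ship[2->3]=3 ship[1->2]=3 ship[0->1]=2 prod=2 -> inv=[2 7 3 5]
Step 5: demand=5,sold=5 ship[2->3]=3 ship[1->2]=3 ship[0->1]=2 prod=2 -> inv=[2 6 3 3]

2 6 3 3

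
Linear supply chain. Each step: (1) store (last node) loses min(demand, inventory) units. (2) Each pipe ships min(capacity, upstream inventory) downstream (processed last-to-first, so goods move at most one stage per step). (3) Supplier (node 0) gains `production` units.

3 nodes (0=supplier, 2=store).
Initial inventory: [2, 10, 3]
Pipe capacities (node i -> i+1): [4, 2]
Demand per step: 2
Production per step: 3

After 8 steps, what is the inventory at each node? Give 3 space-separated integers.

Step 1: demand=2,sold=2 ship[1->2]=2 ship[0->1]=2 prod=3 -> inv=[3 10 3]
Step 2: demand=2,sold=2 ship[1->2]=2 ship[0->1]=3 prod=3 -> inv=[3 11 3]
Step 3: demand=2,sold=2 ship[1->2]=2 ship[0->1]=3 prod=3 -> inv=[3 12 3]
Step 4: demand=2,sold=2 ship[1->2]=2 ship[0->1]=3 prod=3 -> inv=[3 13 3]
Step 5: demand=2,sold=2 ship[1->2]=2 ship[0->1]=3 prod=3 -> inv=[3 14 3]
Step 6: demand=2,sold=2 ship[1->2]=2 ship[0->1]=3 prod=3 -> inv=[3 15 3]
Step 7: demand=2,sold=2 ship[1->2]=2 ship[0->1]=3 prod=3 -> inv=[3 16 3]
Step 8: demand=2,sold=2 ship[1->2]=2 ship[0->1]=3 prod=3 -> inv=[3 17 3]

3 17 3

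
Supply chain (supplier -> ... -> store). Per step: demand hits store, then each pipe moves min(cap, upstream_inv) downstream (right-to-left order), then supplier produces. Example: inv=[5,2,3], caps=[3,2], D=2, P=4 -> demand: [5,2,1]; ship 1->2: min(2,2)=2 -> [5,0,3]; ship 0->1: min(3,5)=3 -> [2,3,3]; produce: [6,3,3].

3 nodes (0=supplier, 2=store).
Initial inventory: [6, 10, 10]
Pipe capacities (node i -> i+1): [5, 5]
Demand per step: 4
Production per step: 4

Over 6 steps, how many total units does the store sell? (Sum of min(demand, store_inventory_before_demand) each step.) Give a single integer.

Answer: 24

Derivation:
Step 1: sold=4 (running total=4) -> [5 10 11]
Step 2: sold=4 (running total=8) -> [4 10 12]
Step 3: sold=4 (running total=12) -> [4 9 13]
Step 4: sold=4 (running total=16) -> [4 8 14]
Step 5: sold=4 (running total=20) -> [4 7 15]
Step 6: sold=4 (running total=24) -> [4 6 16]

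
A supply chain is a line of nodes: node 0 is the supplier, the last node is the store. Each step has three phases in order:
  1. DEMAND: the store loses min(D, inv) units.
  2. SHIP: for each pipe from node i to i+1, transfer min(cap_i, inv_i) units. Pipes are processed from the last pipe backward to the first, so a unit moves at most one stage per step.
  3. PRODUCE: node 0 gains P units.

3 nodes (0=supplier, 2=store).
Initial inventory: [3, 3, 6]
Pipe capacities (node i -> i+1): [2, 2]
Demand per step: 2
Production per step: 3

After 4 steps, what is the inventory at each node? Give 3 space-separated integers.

Step 1: demand=2,sold=2 ship[1->2]=2 ship[0->1]=2 prod=3 -> inv=[4 3 6]
Step 2: demand=2,sold=2 ship[1->2]=2 ship[0->1]=2 prod=3 -> inv=[5 3 6]
Step 3: demand=2,sold=2 ship[1->2]=2 ship[0->1]=2 prod=3 -> inv=[6 3 6]
Step 4: demand=2,sold=2 ship[1->2]=2 ship[0->1]=2 prod=3 -> inv=[7 3 6]

7 3 6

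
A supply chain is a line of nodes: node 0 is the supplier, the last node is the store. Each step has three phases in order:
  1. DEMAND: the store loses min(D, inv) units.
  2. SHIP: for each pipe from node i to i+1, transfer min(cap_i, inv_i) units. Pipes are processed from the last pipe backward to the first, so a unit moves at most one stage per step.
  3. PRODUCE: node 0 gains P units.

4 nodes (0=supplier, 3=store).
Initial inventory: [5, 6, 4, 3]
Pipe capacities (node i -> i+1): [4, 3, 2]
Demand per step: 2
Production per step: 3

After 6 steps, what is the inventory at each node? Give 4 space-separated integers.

Step 1: demand=2,sold=2 ship[2->3]=2 ship[1->2]=3 ship[0->1]=4 prod=3 -> inv=[4 7 5 3]
Step 2: demand=2,sold=2 ship[2->3]=2 ship[1->2]=3 ship[0->1]=4 prod=3 -> inv=[3 8 6 3]
Step 3: demand=2,sold=2 ship[2->3]=2 ship[1->2]=3 ship[0->1]=3 prod=3 -> inv=[3 8 7 3]
Step 4: demand=2,sold=2 ship[2->3]=2 ship[1->2]=3 ship[0->1]=3 prod=3 -> inv=[3 8 8 3]
Step 5: demand=2,sold=2 ship[2->3]=2 ship[1->2]=3 ship[0->1]=3 prod=3 -> inv=[3 8 9 3]
Step 6: demand=2,sold=2 ship[2->3]=2 ship[1->2]=3 ship[0->1]=3 prod=3 -> inv=[3 8 10 3]

3 8 10 3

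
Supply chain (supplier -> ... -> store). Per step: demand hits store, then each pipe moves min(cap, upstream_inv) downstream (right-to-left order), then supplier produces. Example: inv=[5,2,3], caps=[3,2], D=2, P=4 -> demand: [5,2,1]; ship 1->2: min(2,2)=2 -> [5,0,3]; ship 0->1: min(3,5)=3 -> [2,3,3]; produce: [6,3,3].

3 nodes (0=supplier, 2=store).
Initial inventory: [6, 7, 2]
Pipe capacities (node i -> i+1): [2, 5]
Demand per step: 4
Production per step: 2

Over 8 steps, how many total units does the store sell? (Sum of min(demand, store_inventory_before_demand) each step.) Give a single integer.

Step 1: sold=2 (running total=2) -> [6 4 5]
Step 2: sold=4 (running total=6) -> [6 2 5]
Step 3: sold=4 (running total=10) -> [6 2 3]
Step 4: sold=3 (running total=13) -> [6 2 2]
Step 5: sold=2 (running total=15) -> [6 2 2]
Step 6: sold=2 (running total=17) -> [6 2 2]
Step 7: sold=2 (running total=19) -> [6 2 2]
Step 8: sold=2 (running total=21) -> [6 2 2]

Answer: 21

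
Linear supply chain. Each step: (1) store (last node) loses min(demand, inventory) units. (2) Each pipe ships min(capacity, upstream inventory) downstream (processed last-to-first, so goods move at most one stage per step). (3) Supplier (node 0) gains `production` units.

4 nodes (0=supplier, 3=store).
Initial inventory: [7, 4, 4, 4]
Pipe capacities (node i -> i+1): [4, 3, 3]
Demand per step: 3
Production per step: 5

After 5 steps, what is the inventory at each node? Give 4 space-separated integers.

Step 1: demand=3,sold=3 ship[2->3]=3 ship[1->2]=3 ship[0->1]=4 prod=5 -> inv=[8 5 4 4]
Step 2: demand=3,sold=3 ship[2->3]=3 ship[1->2]=3 ship[0->1]=4 prod=5 -> inv=[9 6 4 4]
Step 3: demand=3,sold=3 ship[2->3]=3 ship[1->2]=3 ship[0->1]=4 prod=5 -> inv=[10 7 4 4]
Step 4: demand=3,sold=3 ship[2->3]=3 ship[1->2]=3 ship[0->1]=4 prod=5 -> inv=[11 8 4 4]
Step 5: demand=3,sold=3 ship[2->3]=3 ship[1->2]=3 ship[0->1]=4 prod=5 -> inv=[12 9 4 4]

12 9 4 4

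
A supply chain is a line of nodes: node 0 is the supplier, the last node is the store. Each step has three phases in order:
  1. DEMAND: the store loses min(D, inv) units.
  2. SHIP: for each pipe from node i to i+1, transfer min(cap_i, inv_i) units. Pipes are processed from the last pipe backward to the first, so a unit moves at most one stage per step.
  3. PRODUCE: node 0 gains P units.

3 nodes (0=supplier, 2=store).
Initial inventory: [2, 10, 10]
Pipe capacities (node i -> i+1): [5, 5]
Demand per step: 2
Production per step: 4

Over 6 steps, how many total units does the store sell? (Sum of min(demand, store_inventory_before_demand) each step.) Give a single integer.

Step 1: sold=2 (running total=2) -> [4 7 13]
Step 2: sold=2 (running total=4) -> [4 6 16]
Step 3: sold=2 (running total=6) -> [4 5 19]
Step 4: sold=2 (running total=8) -> [4 4 22]
Step 5: sold=2 (running total=10) -> [4 4 24]
Step 6: sold=2 (running total=12) -> [4 4 26]

Answer: 12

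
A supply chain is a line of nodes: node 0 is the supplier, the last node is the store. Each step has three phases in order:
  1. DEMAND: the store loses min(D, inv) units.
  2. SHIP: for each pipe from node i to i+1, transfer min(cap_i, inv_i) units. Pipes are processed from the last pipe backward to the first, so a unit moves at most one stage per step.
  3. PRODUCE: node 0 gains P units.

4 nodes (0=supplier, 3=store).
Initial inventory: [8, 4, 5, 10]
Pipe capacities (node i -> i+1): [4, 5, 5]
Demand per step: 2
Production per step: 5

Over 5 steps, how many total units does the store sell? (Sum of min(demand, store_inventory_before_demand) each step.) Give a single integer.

Step 1: sold=2 (running total=2) -> [9 4 4 13]
Step 2: sold=2 (running total=4) -> [10 4 4 15]
Step 3: sold=2 (running total=6) -> [11 4 4 17]
Step 4: sold=2 (running total=8) -> [12 4 4 19]
Step 5: sold=2 (running total=10) -> [13 4 4 21]

Answer: 10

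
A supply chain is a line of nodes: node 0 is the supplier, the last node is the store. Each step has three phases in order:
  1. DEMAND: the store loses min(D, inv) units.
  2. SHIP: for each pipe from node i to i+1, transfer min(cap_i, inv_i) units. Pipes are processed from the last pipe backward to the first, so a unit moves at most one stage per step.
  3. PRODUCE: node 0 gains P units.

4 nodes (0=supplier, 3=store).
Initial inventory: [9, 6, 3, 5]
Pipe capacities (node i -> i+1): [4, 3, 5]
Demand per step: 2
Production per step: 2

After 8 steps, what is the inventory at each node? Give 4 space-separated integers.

Step 1: demand=2,sold=2 ship[2->3]=3 ship[1->2]=3 ship[0->1]=4 prod=2 -> inv=[7 7 3 6]
Step 2: demand=2,sold=2 ship[2->3]=3 ship[1->2]=3 ship[0->1]=4 prod=2 -> inv=[5 8 3 7]
Step 3: demand=2,sold=2 ship[2->3]=3 ship[1->2]=3 ship[0->1]=4 prod=2 -> inv=[3 9 3 8]
Step 4: demand=2,sold=2 ship[2->3]=3 ship[1->2]=3 ship[0->1]=3 prod=2 -> inv=[2 9 3 9]
Step 5: demand=2,sold=2 ship[2->3]=3 ship[1->2]=3 ship[0->1]=2 prod=2 -> inv=[2 8 3 10]
Step 6: demand=2,sold=2 ship[2->3]=3 ship[1->2]=3 ship[0->1]=2 prod=2 -> inv=[2 7 3 11]
Step 7: demand=2,sold=2 ship[2->3]=3 ship[1->2]=3 ship[0->1]=2 prod=2 -> inv=[2 6 3 12]
Step 8: demand=2,sold=2 ship[2->3]=3 ship[1->2]=3 ship[0->1]=2 prod=2 -> inv=[2 5 3 13]

2 5 3 13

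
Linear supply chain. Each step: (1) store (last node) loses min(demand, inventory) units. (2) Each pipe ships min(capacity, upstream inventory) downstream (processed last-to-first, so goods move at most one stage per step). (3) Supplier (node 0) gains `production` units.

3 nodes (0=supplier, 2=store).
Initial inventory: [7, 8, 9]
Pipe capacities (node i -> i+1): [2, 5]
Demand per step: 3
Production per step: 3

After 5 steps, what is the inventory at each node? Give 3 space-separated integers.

Step 1: demand=3,sold=3 ship[1->2]=5 ship[0->1]=2 prod=3 -> inv=[8 5 11]
Step 2: demand=3,sold=3 ship[1->2]=5 ship[0->1]=2 prod=3 -> inv=[9 2 13]
Step 3: demand=3,sold=3 ship[1->2]=2 ship[0->1]=2 prod=3 -> inv=[10 2 12]
Step 4: demand=3,sold=3 ship[1->2]=2 ship[0->1]=2 prod=3 -> inv=[11 2 11]
Step 5: demand=3,sold=3 ship[1->2]=2 ship[0->1]=2 prod=3 -> inv=[12 2 10]

12 2 10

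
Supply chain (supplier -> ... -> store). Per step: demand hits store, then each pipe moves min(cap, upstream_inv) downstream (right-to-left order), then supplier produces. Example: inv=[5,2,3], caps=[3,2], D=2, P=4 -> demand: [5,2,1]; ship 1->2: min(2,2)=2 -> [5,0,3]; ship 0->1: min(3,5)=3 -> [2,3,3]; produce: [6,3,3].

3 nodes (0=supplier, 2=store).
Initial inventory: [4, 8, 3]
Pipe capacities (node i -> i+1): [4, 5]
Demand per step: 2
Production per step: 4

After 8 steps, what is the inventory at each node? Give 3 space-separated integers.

Step 1: demand=2,sold=2 ship[1->2]=5 ship[0->1]=4 prod=4 -> inv=[4 7 6]
Step 2: demand=2,sold=2 ship[1->2]=5 ship[0->1]=4 prod=4 -> inv=[4 6 9]
Step 3: demand=2,sold=2 ship[1->2]=5 ship[0->1]=4 prod=4 -> inv=[4 5 12]
Step 4: demand=2,sold=2 ship[1->2]=5 ship[0->1]=4 prod=4 -> inv=[4 4 15]
Step 5: demand=2,sold=2 ship[1->2]=4 ship[0->1]=4 prod=4 -> inv=[4 4 17]
Step 6: demand=2,sold=2 ship[1->2]=4 ship[0->1]=4 prod=4 -> inv=[4 4 19]
Step 7: demand=2,sold=2 ship[1->2]=4 ship[0->1]=4 prod=4 -> inv=[4 4 21]
Step 8: demand=2,sold=2 ship[1->2]=4 ship[0->1]=4 prod=4 -> inv=[4 4 23]

4 4 23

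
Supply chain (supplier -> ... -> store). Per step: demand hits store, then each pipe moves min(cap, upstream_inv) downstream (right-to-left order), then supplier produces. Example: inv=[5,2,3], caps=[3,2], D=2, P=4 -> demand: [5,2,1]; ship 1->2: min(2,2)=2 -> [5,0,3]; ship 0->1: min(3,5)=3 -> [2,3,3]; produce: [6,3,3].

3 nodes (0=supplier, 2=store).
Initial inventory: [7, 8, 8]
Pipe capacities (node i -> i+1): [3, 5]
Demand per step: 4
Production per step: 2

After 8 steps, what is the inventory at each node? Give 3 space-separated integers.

Step 1: demand=4,sold=4 ship[1->2]=5 ship[0->1]=3 prod=2 -> inv=[6 6 9]
Step 2: demand=4,sold=4 ship[1->2]=5 ship[0->1]=3 prod=2 -> inv=[5 4 10]
Step 3: demand=4,sold=4 ship[1->2]=4 ship[0->1]=3 prod=2 -> inv=[4 3 10]
Step 4: demand=4,sold=4 ship[1->2]=3 ship[0->1]=3 prod=2 -> inv=[3 3 9]
Step 5: demand=4,sold=4 ship[1->2]=3 ship[0->1]=3 prod=2 -> inv=[2 3 8]
Step 6: demand=4,sold=4 ship[1->2]=3 ship[0->1]=2 prod=2 -> inv=[2 2 7]
Step 7: demand=4,sold=4 ship[1->2]=2 ship[0->1]=2 prod=2 -> inv=[2 2 5]
Step 8: demand=4,sold=4 ship[1->2]=2 ship[0->1]=2 prod=2 -> inv=[2 2 3]

2 2 3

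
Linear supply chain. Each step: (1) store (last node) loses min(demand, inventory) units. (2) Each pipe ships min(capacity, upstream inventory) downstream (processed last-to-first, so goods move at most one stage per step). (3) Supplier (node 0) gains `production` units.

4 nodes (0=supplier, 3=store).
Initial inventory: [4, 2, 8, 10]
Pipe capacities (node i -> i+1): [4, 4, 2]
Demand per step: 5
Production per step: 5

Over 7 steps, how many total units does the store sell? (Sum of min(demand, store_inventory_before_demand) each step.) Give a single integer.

Step 1: sold=5 (running total=5) -> [5 4 8 7]
Step 2: sold=5 (running total=10) -> [6 4 10 4]
Step 3: sold=4 (running total=14) -> [7 4 12 2]
Step 4: sold=2 (running total=16) -> [8 4 14 2]
Step 5: sold=2 (running total=18) -> [9 4 16 2]
Step 6: sold=2 (running total=20) -> [10 4 18 2]
Step 7: sold=2 (running total=22) -> [11 4 20 2]

Answer: 22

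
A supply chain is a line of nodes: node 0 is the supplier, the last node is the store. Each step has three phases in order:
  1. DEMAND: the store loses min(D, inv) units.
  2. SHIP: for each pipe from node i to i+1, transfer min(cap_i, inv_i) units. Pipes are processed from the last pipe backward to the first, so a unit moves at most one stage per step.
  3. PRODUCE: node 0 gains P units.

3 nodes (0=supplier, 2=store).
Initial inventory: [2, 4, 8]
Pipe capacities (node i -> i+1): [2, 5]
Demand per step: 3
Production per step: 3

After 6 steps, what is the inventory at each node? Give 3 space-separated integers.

Step 1: demand=3,sold=3 ship[1->2]=4 ship[0->1]=2 prod=3 -> inv=[3 2 9]
Step 2: demand=3,sold=3 ship[1->2]=2 ship[0->1]=2 prod=3 -> inv=[4 2 8]
Step 3: demand=3,sold=3 ship[1->2]=2 ship[0->1]=2 prod=3 -> inv=[5 2 7]
Step 4: demand=3,sold=3 ship[1->2]=2 ship[0->1]=2 prod=3 -> inv=[6 2 6]
Step 5: demand=3,sold=3 ship[1->2]=2 ship[0->1]=2 prod=3 -> inv=[7 2 5]
Step 6: demand=3,sold=3 ship[1->2]=2 ship[0->1]=2 prod=3 -> inv=[8 2 4]

8 2 4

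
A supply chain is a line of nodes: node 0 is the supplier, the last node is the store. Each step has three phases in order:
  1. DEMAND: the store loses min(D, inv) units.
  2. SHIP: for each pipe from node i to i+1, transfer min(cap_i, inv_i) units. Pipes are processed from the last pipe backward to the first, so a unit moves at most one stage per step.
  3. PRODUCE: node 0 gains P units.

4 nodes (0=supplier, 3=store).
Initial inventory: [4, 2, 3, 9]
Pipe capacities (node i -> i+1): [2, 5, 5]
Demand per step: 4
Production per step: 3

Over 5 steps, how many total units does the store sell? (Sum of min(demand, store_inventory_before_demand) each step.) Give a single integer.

Step 1: sold=4 (running total=4) -> [5 2 2 8]
Step 2: sold=4 (running total=8) -> [6 2 2 6]
Step 3: sold=4 (running total=12) -> [7 2 2 4]
Step 4: sold=4 (running total=16) -> [8 2 2 2]
Step 5: sold=2 (running total=18) -> [9 2 2 2]

Answer: 18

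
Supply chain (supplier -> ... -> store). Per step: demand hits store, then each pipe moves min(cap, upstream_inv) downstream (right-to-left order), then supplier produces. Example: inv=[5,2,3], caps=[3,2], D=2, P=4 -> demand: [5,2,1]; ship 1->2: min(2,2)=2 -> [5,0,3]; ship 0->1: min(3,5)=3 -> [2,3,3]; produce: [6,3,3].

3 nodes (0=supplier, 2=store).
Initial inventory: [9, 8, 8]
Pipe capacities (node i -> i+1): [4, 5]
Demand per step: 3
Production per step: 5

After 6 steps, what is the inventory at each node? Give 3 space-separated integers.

Step 1: demand=3,sold=3 ship[1->2]=5 ship[0->1]=4 prod=5 -> inv=[10 7 10]
Step 2: demand=3,sold=3 ship[1->2]=5 ship[0->1]=4 prod=5 -> inv=[11 6 12]
Step 3: demand=3,sold=3 ship[1->2]=5 ship[0->1]=4 prod=5 -> inv=[12 5 14]
Step 4: demand=3,sold=3 ship[1->2]=5 ship[0->1]=4 prod=5 -> inv=[13 4 16]
Step 5: demand=3,sold=3 ship[1->2]=4 ship[0->1]=4 prod=5 -> inv=[14 4 17]
Step 6: demand=3,sold=3 ship[1->2]=4 ship[0->1]=4 prod=5 -> inv=[15 4 18]

15 4 18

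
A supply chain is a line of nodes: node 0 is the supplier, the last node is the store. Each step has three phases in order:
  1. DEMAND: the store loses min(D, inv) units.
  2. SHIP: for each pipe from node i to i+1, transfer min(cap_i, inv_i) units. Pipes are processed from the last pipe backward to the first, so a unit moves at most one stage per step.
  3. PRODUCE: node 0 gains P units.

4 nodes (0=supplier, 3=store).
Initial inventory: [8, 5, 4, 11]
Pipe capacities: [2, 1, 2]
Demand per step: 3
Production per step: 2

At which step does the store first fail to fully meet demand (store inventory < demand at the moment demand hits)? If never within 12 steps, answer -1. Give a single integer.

Step 1: demand=3,sold=3 ship[2->3]=2 ship[1->2]=1 ship[0->1]=2 prod=2 -> [8 6 3 10]
Step 2: demand=3,sold=3 ship[2->3]=2 ship[1->2]=1 ship[0->1]=2 prod=2 -> [8 7 2 9]
Step 3: demand=3,sold=3 ship[2->3]=2 ship[1->2]=1 ship[0->1]=2 prod=2 -> [8 8 1 8]
Step 4: demand=3,sold=3 ship[2->3]=1 ship[1->2]=1 ship[0->1]=2 prod=2 -> [8 9 1 6]
Step 5: demand=3,sold=3 ship[2->3]=1 ship[1->2]=1 ship[0->1]=2 prod=2 -> [8 10 1 4]
Step 6: demand=3,sold=3 ship[2->3]=1 ship[1->2]=1 ship[0->1]=2 prod=2 -> [8 11 1 2]
Step 7: demand=3,sold=2 ship[2->3]=1 ship[1->2]=1 ship[0->1]=2 prod=2 -> [8 12 1 1]
Step 8: demand=3,sold=1 ship[2->3]=1 ship[1->2]=1 ship[0->1]=2 prod=2 -> [8 13 1 1]
Step 9: demand=3,sold=1 ship[2->3]=1 ship[1->2]=1 ship[0->1]=2 prod=2 -> [8 14 1 1]
Step 10: demand=3,sold=1 ship[2->3]=1 ship[1->2]=1 ship[0->1]=2 prod=2 -> [8 15 1 1]
Step 11: demand=3,sold=1 ship[2->3]=1 ship[1->2]=1 ship[0->1]=2 prod=2 -> [8 16 1 1]
Step 12: demand=3,sold=1 ship[2->3]=1 ship[1->2]=1 ship[0->1]=2 prod=2 -> [8 17 1 1]
First stockout at step 7

7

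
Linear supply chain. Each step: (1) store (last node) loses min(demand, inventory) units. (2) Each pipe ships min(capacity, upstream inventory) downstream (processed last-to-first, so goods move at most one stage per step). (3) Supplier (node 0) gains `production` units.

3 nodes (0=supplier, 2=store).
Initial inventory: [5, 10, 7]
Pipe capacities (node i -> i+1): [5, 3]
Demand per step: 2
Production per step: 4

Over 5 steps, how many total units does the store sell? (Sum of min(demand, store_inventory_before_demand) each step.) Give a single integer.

Step 1: sold=2 (running total=2) -> [4 12 8]
Step 2: sold=2 (running total=4) -> [4 13 9]
Step 3: sold=2 (running total=6) -> [4 14 10]
Step 4: sold=2 (running total=8) -> [4 15 11]
Step 5: sold=2 (running total=10) -> [4 16 12]

Answer: 10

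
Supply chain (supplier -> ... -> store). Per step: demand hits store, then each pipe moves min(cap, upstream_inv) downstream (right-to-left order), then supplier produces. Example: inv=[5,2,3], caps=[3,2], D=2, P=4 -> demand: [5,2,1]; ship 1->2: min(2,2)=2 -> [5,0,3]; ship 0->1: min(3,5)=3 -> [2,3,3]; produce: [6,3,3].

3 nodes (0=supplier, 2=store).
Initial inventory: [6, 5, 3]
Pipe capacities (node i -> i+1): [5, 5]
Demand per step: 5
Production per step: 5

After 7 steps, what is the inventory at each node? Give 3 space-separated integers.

Step 1: demand=5,sold=3 ship[1->2]=5 ship[0->1]=5 prod=5 -> inv=[6 5 5]
Step 2: demand=5,sold=5 ship[1->2]=5 ship[0->1]=5 prod=5 -> inv=[6 5 5]
Step 3: demand=5,sold=5 ship[1->2]=5 ship[0->1]=5 prod=5 -> inv=[6 5 5]
Step 4: demand=5,sold=5 ship[1->2]=5 ship[0->1]=5 prod=5 -> inv=[6 5 5]
Step 5: demand=5,sold=5 ship[1->2]=5 ship[0->1]=5 prod=5 -> inv=[6 5 5]
Step 6: demand=5,sold=5 ship[1->2]=5 ship[0->1]=5 prod=5 -> inv=[6 5 5]
Step 7: demand=5,sold=5 ship[1->2]=5 ship[0->1]=5 prod=5 -> inv=[6 5 5]

6 5 5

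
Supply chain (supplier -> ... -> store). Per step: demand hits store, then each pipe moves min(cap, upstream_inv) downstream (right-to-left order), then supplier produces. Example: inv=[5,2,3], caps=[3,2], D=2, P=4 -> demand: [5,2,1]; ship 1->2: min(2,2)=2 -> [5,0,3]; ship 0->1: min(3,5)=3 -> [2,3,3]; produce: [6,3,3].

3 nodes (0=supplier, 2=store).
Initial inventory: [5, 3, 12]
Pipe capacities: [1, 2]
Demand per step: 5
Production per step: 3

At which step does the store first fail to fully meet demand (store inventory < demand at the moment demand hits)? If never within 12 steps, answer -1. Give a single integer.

Step 1: demand=5,sold=5 ship[1->2]=2 ship[0->1]=1 prod=3 -> [7 2 9]
Step 2: demand=5,sold=5 ship[1->2]=2 ship[0->1]=1 prod=3 -> [9 1 6]
Step 3: demand=5,sold=5 ship[1->2]=1 ship[0->1]=1 prod=3 -> [11 1 2]
Step 4: demand=5,sold=2 ship[1->2]=1 ship[0->1]=1 prod=3 -> [13 1 1]
Step 5: demand=5,sold=1 ship[1->2]=1 ship[0->1]=1 prod=3 -> [15 1 1]
Step 6: demand=5,sold=1 ship[1->2]=1 ship[0->1]=1 prod=3 -> [17 1 1]
Step 7: demand=5,sold=1 ship[1->2]=1 ship[0->1]=1 prod=3 -> [19 1 1]
Step 8: demand=5,sold=1 ship[1->2]=1 ship[0->1]=1 prod=3 -> [21 1 1]
Step 9: demand=5,sold=1 ship[1->2]=1 ship[0->1]=1 prod=3 -> [23 1 1]
Step 10: demand=5,sold=1 ship[1->2]=1 ship[0->1]=1 prod=3 -> [25 1 1]
Step 11: demand=5,sold=1 ship[1->2]=1 ship[0->1]=1 prod=3 -> [27 1 1]
Step 12: demand=5,sold=1 ship[1->2]=1 ship[0->1]=1 prod=3 -> [29 1 1]
First stockout at step 4

4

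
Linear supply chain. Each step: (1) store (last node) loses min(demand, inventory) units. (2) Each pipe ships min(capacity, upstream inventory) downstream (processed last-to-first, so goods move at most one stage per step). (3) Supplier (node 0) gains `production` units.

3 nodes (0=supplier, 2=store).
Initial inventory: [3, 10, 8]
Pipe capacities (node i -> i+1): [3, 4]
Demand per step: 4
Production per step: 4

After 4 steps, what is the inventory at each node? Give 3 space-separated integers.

Step 1: demand=4,sold=4 ship[1->2]=4 ship[0->1]=3 prod=4 -> inv=[4 9 8]
Step 2: demand=4,sold=4 ship[1->2]=4 ship[0->1]=3 prod=4 -> inv=[5 8 8]
Step 3: demand=4,sold=4 ship[1->2]=4 ship[0->1]=3 prod=4 -> inv=[6 7 8]
Step 4: demand=4,sold=4 ship[1->2]=4 ship[0->1]=3 prod=4 -> inv=[7 6 8]

7 6 8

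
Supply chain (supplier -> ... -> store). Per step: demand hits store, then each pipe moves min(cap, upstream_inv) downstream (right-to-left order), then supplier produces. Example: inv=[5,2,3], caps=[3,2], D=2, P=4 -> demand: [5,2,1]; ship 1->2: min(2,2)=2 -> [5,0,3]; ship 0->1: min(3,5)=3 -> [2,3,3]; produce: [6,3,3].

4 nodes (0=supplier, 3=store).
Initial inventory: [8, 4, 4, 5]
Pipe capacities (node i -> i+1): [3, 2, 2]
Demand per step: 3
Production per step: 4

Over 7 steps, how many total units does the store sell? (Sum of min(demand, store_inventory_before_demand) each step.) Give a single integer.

Answer: 17

Derivation:
Step 1: sold=3 (running total=3) -> [9 5 4 4]
Step 2: sold=3 (running total=6) -> [10 6 4 3]
Step 3: sold=3 (running total=9) -> [11 7 4 2]
Step 4: sold=2 (running total=11) -> [12 8 4 2]
Step 5: sold=2 (running total=13) -> [13 9 4 2]
Step 6: sold=2 (running total=15) -> [14 10 4 2]
Step 7: sold=2 (running total=17) -> [15 11 4 2]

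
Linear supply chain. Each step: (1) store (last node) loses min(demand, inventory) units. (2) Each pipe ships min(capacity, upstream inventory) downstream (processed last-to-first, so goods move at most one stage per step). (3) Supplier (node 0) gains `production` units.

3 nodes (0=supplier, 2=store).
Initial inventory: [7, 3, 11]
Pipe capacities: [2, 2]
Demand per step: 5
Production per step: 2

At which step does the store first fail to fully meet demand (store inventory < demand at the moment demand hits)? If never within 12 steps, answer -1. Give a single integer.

Step 1: demand=5,sold=5 ship[1->2]=2 ship[0->1]=2 prod=2 -> [7 3 8]
Step 2: demand=5,sold=5 ship[1->2]=2 ship[0->1]=2 prod=2 -> [7 3 5]
Step 3: demand=5,sold=5 ship[1->2]=2 ship[0->1]=2 prod=2 -> [7 3 2]
Step 4: demand=5,sold=2 ship[1->2]=2 ship[0->1]=2 prod=2 -> [7 3 2]
Step 5: demand=5,sold=2 ship[1->2]=2 ship[0->1]=2 prod=2 -> [7 3 2]
Step 6: demand=5,sold=2 ship[1->2]=2 ship[0->1]=2 prod=2 -> [7 3 2]
Step 7: demand=5,sold=2 ship[1->2]=2 ship[0->1]=2 prod=2 -> [7 3 2]
Step 8: demand=5,sold=2 ship[1->2]=2 ship[0->1]=2 prod=2 -> [7 3 2]
Step 9: demand=5,sold=2 ship[1->2]=2 ship[0->1]=2 prod=2 -> [7 3 2]
Step 10: demand=5,sold=2 ship[1->2]=2 ship[0->1]=2 prod=2 -> [7 3 2]
Step 11: demand=5,sold=2 ship[1->2]=2 ship[0->1]=2 prod=2 -> [7 3 2]
Step 12: demand=5,sold=2 ship[1->2]=2 ship[0->1]=2 prod=2 -> [7 3 2]
First stockout at step 4

4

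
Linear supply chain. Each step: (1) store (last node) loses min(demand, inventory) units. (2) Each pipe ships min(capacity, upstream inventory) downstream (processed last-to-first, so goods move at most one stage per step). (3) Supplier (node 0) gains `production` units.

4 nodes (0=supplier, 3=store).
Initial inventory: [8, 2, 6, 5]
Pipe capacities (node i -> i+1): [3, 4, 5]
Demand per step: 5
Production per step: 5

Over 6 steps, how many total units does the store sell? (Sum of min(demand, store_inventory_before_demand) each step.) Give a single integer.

Answer: 22

Derivation:
Step 1: sold=5 (running total=5) -> [10 3 3 5]
Step 2: sold=5 (running total=10) -> [12 3 3 3]
Step 3: sold=3 (running total=13) -> [14 3 3 3]
Step 4: sold=3 (running total=16) -> [16 3 3 3]
Step 5: sold=3 (running total=19) -> [18 3 3 3]
Step 6: sold=3 (running total=22) -> [20 3 3 3]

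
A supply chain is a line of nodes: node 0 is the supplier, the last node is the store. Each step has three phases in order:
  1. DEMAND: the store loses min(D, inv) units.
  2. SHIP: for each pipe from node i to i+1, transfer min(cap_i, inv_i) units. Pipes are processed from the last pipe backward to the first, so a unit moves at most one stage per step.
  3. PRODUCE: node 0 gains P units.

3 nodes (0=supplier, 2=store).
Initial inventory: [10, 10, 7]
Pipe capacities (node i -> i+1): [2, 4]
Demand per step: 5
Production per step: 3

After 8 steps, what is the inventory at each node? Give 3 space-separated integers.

Step 1: demand=5,sold=5 ship[1->2]=4 ship[0->1]=2 prod=3 -> inv=[11 8 6]
Step 2: demand=5,sold=5 ship[1->2]=4 ship[0->1]=2 prod=3 -> inv=[12 6 5]
Step 3: demand=5,sold=5 ship[1->2]=4 ship[0->1]=2 prod=3 -> inv=[13 4 4]
Step 4: demand=5,sold=4 ship[1->2]=4 ship[0->1]=2 prod=3 -> inv=[14 2 4]
Step 5: demand=5,sold=4 ship[1->2]=2 ship[0->1]=2 prod=3 -> inv=[15 2 2]
Step 6: demand=5,sold=2 ship[1->2]=2 ship[0->1]=2 prod=3 -> inv=[16 2 2]
Step 7: demand=5,sold=2 ship[1->2]=2 ship[0->1]=2 prod=3 -> inv=[17 2 2]
Step 8: demand=5,sold=2 ship[1->2]=2 ship[0->1]=2 prod=3 -> inv=[18 2 2]

18 2 2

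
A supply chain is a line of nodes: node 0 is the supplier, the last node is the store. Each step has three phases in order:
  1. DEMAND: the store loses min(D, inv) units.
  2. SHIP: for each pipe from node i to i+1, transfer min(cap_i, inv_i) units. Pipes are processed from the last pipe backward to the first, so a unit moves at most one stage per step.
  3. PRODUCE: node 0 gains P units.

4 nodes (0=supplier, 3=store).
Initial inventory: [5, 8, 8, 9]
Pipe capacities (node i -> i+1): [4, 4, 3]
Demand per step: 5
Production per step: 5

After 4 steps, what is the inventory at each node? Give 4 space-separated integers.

Step 1: demand=5,sold=5 ship[2->3]=3 ship[1->2]=4 ship[0->1]=4 prod=5 -> inv=[6 8 9 7]
Step 2: demand=5,sold=5 ship[2->3]=3 ship[1->2]=4 ship[0->1]=4 prod=5 -> inv=[7 8 10 5]
Step 3: demand=5,sold=5 ship[2->3]=3 ship[1->2]=4 ship[0->1]=4 prod=5 -> inv=[8 8 11 3]
Step 4: demand=5,sold=3 ship[2->3]=3 ship[1->2]=4 ship[0->1]=4 prod=5 -> inv=[9 8 12 3]

9 8 12 3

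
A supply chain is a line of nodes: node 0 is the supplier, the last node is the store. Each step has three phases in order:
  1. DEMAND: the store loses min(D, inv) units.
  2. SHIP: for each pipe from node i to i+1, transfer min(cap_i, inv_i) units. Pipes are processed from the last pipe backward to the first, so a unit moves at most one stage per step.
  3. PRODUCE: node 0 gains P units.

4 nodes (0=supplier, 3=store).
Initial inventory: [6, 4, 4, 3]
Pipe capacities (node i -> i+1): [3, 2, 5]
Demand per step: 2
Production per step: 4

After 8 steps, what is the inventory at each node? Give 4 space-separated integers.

Step 1: demand=2,sold=2 ship[2->3]=4 ship[1->2]=2 ship[0->1]=3 prod=4 -> inv=[7 5 2 5]
Step 2: demand=2,sold=2 ship[2->3]=2 ship[1->2]=2 ship[0->1]=3 prod=4 -> inv=[8 6 2 5]
Step 3: demand=2,sold=2 ship[2->3]=2 ship[1->2]=2 ship[0->1]=3 prod=4 -> inv=[9 7 2 5]
Step 4: demand=2,sold=2 ship[2->3]=2 ship[1->2]=2 ship[0->1]=3 prod=4 -> inv=[10 8 2 5]
Step 5: demand=2,sold=2 ship[2->3]=2 ship[1->2]=2 ship[0->1]=3 prod=4 -> inv=[11 9 2 5]
Step 6: demand=2,sold=2 ship[2->3]=2 ship[1->2]=2 ship[0->1]=3 prod=4 -> inv=[12 10 2 5]
Step 7: demand=2,sold=2 ship[2->3]=2 ship[1->2]=2 ship[0->1]=3 prod=4 -> inv=[13 11 2 5]
Step 8: demand=2,sold=2 ship[2->3]=2 ship[1->2]=2 ship[0->1]=3 prod=4 -> inv=[14 12 2 5]

14 12 2 5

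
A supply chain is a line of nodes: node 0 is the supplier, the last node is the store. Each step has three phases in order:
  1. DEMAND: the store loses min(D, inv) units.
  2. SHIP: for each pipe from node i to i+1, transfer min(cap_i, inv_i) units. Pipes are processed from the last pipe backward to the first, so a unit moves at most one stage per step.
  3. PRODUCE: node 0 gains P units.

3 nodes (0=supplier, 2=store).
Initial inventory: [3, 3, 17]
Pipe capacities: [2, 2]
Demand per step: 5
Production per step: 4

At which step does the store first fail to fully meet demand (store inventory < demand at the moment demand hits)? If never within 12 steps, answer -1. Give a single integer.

Step 1: demand=5,sold=5 ship[1->2]=2 ship[0->1]=2 prod=4 -> [5 3 14]
Step 2: demand=5,sold=5 ship[1->2]=2 ship[0->1]=2 prod=4 -> [7 3 11]
Step 3: demand=5,sold=5 ship[1->2]=2 ship[0->1]=2 prod=4 -> [9 3 8]
Step 4: demand=5,sold=5 ship[1->2]=2 ship[0->1]=2 prod=4 -> [11 3 5]
Step 5: demand=5,sold=5 ship[1->2]=2 ship[0->1]=2 prod=4 -> [13 3 2]
Step 6: demand=5,sold=2 ship[1->2]=2 ship[0->1]=2 prod=4 -> [15 3 2]
Step 7: demand=5,sold=2 ship[1->2]=2 ship[0->1]=2 prod=4 -> [17 3 2]
Step 8: demand=5,sold=2 ship[1->2]=2 ship[0->1]=2 prod=4 -> [19 3 2]
Step 9: demand=5,sold=2 ship[1->2]=2 ship[0->1]=2 prod=4 -> [21 3 2]
Step 10: demand=5,sold=2 ship[1->2]=2 ship[0->1]=2 prod=4 -> [23 3 2]
Step 11: demand=5,sold=2 ship[1->2]=2 ship[0->1]=2 prod=4 -> [25 3 2]
Step 12: demand=5,sold=2 ship[1->2]=2 ship[0->1]=2 prod=4 -> [27 3 2]
First stockout at step 6

6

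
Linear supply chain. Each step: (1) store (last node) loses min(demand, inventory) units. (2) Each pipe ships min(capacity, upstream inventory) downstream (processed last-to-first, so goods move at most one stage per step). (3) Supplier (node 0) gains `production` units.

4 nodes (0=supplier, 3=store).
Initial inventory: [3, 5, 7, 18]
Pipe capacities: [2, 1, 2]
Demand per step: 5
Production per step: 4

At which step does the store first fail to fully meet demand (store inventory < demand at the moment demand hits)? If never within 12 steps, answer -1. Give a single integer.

Step 1: demand=5,sold=5 ship[2->3]=2 ship[1->2]=1 ship[0->1]=2 prod=4 -> [5 6 6 15]
Step 2: demand=5,sold=5 ship[2->3]=2 ship[1->2]=1 ship[0->1]=2 prod=4 -> [7 7 5 12]
Step 3: demand=5,sold=5 ship[2->3]=2 ship[1->2]=1 ship[0->1]=2 prod=4 -> [9 8 4 9]
Step 4: demand=5,sold=5 ship[2->3]=2 ship[1->2]=1 ship[0->1]=2 prod=4 -> [11 9 3 6]
Step 5: demand=5,sold=5 ship[2->3]=2 ship[1->2]=1 ship[0->1]=2 prod=4 -> [13 10 2 3]
Step 6: demand=5,sold=3 ship[2->3]=2 ship[1->2]=1 ship[0->1]=2 prod=4 -> [15 11 1 2]
Step 7: demand=5,sold=2 ship[2->3]=1 ship[1->2]=1 ship[0->1]=2 prod=4 -> [17 12 1 1]
Step 8: demand=5,sold=1 ship[2->3]=1 ship[1->2]=1 ship[0->1]=2 prod=4 -> [19 13 1 1]
Step 9: demand=5,sold=1 ship[2->3]=1 ship[1->2]=1 ship[0->1]=2 prod=4 -> [21 14 1 1]
Step 10: demand=5,sold=1 ship[2->3]=1 ship[1->2]=1 ship[0->1]=2 prod=4 -> [23 15 1 1]
Step 11: demand=5,sold=1 ship[2->3]=1 ship[1->2]=1 ship[0->1]=2 prod=4 -> [25 16 1 1]
Step 12: demand=5,sold=1 ship[2->3]=1 ship[1->2]=1 ship[0->1]=2 prod=4 -> [27 17 1 1]
First stockout at step 6

6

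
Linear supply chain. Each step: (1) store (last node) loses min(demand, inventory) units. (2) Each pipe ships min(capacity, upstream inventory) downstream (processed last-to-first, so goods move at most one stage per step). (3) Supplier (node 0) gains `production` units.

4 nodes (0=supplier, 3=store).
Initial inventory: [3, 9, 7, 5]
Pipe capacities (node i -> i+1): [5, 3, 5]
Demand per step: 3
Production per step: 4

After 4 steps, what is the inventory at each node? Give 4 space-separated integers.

Step 1: demand=3,sold=3 ship[2->3]=5 ship[1->2]=3 ship[0->1]=3 prod=4 -> inv=[4 9 5 7]
Step 2: demand=3,sold=3 ship[2->3]=5 ship[1->2]=3 ship[0->1]=4 prod=4 -> inv=[4 10 3 9]
Step 3: demand=3,sold=3 ship[2->3]=3 ship[1->2]=3 ship[0->1]=4 prod=4 -> inv=[4 11 3 9]
Step 4: demand=3,sold=3 ship[2->3]=3 ship[1->2]=3 ship[0->1]=4 prod=4 -> inv=[4 12 3 9]

4 12 3 9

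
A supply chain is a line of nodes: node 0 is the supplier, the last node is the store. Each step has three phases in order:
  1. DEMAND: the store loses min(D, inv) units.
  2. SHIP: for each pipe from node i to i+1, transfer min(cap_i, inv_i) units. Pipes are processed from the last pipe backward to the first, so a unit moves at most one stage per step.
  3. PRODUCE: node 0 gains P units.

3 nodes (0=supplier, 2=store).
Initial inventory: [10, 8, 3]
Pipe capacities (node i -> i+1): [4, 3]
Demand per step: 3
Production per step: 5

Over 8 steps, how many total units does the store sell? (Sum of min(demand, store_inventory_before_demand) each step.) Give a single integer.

Step 1: sold=3 (running total=3) -> [11 9 3]
Step 2: sold=3 (running total=6) -> [12 10 3]
Step 3: sold=3 (running total=9) -> [13 11 3]
Step 4: sold=3 (running total=12) -> [14 12 3]
Step 5: sold=3 (running total=15) -> [15 13 3]
Step 6: sold=3 (running total=18) -> [16 14 3]
Step 7: sold=3 (running total=21) -> [17 15 3]
Step 8: sold=3 (running total=24) -> [18 16 3]

Answer: 24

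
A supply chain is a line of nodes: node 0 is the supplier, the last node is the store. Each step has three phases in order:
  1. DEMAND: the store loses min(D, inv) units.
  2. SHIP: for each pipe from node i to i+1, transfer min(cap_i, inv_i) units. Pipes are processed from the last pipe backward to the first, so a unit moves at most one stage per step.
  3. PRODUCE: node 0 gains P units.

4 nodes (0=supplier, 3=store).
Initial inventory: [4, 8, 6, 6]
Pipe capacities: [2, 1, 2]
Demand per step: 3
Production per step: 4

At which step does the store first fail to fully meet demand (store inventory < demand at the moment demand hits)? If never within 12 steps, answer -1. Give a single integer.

Step 1: demand=3,sold=3 ship[2->3]=2 ship[1->2]=1 ship[0->1]=2 prod=4 -> [6 9 5 5]
Step 2: demand=3,sold=3 ship[2->3]=2 ship[1->2]=1 ship[0->1]=2 prod=4 -> [8 10 4 4]
Step 3: demand=3,sold=3 ship[2->3]=2 ship[1->2]=1 ship[0->1]=2 prod=4 -> [10 11 3 3]
Step 4: demand=3,sold=3 ship[2->3]=2 ship[1->2]=1 ship[0->1]=2 prod=4 -> [12 12 2 2]
Step 5: demand=3,sold=2 ship[2->3]=2 ship[1->2]=1 ship[0->1]=2 prod=4 -> [14 13 1 2]
Step 6: demand=3,sold=2 ship[2->3]=1 ship[1->2]=1 ship[0->1]=2 prod=4 -> [16 14 1 1]
Step 7: demand=3,sold=1 ship[2->3]=1 ship[1->2]=1 ship[0->1]=2 prod=4 -> [18 15 1 1]
Step 8: demand=3,sold=1 ship[2->3]=1 ship[1->2]=1 ship[0->1]=2 prod=4 -> [20 16 1 1]
Step 9: demand=3,sold=1 ship[2->3]=1 ship[1->2]=1 ship[0->1]=2 prod=4 -> [22 17 1 1]
Step 10: demand=3,sold=1 ship[2->3]=1 ship[1->2]=1 ship[0->1]=2 prod=4 -> [24 18 1 1]
Step 11: demand=3,sold=1 ship[2->3]=1 ship[1->2]=1 ship[0->1]=2 prod=4 -> [26 19 1 1]
Step 12: demand=3,sold=1 ship[2->3]=1 ship[1->2]=1 ship[0->1]=2 prod=4 -> [28 20 1 1]
First stockout at step 5

5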